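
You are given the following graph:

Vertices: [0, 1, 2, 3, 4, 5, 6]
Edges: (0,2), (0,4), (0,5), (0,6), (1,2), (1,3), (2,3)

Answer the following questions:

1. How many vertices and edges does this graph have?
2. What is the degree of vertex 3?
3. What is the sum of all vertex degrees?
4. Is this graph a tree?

Count: 7 vertices, 7 edges.
Vertex 3 has neighbors [1, 2], degree = 2.
Handshaking lemma: 2 * 7 = 14.
A tree on 7 vertices has 6 edges. This graph has 7 edges (1 extra). Not a tree.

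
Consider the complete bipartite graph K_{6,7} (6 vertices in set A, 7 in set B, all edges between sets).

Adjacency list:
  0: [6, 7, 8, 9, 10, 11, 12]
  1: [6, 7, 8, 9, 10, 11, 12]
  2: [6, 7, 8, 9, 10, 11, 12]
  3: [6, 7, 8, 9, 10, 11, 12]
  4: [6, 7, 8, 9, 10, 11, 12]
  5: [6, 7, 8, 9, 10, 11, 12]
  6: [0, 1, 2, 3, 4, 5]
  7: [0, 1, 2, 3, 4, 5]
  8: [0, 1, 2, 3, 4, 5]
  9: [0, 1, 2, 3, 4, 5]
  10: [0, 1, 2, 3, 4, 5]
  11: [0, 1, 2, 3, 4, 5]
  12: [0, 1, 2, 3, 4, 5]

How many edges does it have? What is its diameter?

K_{6,7} has 6 * 7 = 42 edges.
Any vertex reaches any opposite-side vertex in 1 step; same-side vertices reach in 2 steps via any opposite-side vertex.
Diameter = 2.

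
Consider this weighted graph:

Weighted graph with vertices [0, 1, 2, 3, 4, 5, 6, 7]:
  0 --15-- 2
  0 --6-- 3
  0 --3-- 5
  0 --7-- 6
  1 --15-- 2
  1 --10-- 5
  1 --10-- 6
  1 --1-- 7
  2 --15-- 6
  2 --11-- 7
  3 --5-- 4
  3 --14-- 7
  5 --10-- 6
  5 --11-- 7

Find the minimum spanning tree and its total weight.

Applying Kruskal's algorithm (sort edges by weight, add if no cycle):
  Add (1,7) w=1
  Add (0,5) w=3
  Add (3,4) w=5
  Add (0,3) w=6
  Add (0,6) w=7
  Add (1,6) w=10
  Skip (1,5) w=10 (creates cycle)
  Skip (5,6) w=10 (creates cycle)
  Add (2,7) w=11
  Skip (5,7) w=11 (creates cycle)
  Skip (3,7) w=14 (creates cycle)
  Skip (0,2) w=15 (creates cycle)
  Skip (1,2) w=15 (creates cycle)
  Skip (2,6) w=15 (creates cycle)
MST weight = 43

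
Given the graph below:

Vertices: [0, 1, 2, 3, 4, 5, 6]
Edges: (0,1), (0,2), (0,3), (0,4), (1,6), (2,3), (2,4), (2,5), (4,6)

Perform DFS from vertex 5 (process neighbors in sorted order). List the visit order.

DFS from vertex 5 (neighbors processed in ascending order):
Visit order: 5, 2, 0, 1, 6, 4, 3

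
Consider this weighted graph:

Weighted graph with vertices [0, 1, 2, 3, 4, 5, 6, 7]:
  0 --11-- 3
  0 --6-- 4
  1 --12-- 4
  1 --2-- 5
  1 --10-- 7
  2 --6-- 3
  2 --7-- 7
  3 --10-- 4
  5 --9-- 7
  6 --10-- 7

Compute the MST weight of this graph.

Applying Kruskal's algorithm (sort edges by weight, add if no cycle):
  Add (1,5) w=2
  Add (0,4) w=6
  Add (2,3) w=6
  Add (2,7) w=7
  Add (5,7) w=9
  Skip (1,7) w=10 (creates cycle)
  Add (3,4) w=10
  Add (6,7) w=10
  Skip (0,3) w=11 (creates cycle)
  Skip (1,4) w=12 (creates cycle)
MST weight = 50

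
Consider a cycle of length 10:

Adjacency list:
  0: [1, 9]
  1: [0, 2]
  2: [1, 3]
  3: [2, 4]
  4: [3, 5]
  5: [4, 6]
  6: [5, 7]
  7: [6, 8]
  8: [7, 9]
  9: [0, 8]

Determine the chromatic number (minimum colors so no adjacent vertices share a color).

This is an even cycle (C_10). Even cycles are bipartite.
Chromatic number = 2.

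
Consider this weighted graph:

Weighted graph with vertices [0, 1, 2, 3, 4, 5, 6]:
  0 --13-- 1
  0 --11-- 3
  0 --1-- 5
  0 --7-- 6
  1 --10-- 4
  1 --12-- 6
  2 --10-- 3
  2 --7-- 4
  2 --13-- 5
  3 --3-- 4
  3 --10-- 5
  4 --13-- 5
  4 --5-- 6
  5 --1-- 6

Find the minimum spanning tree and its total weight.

Applying Kruskal's algorithm (sort edges by weight, add if no cycle):
  Add (0,5) w=1
  Add (5,6) w=1
  Add (3,4) w=3
  Add (4,6) w=5
  Skip (0,6) w=7 (creates cycle)
  Add (2,4) w=7
  Add (1,4) w=10
  Skip (2,3) w=10 (creates cycle)
  Skip (3,5) w=10 (creates cycle)
  Skip (0,3) w=11 (creates cycle)
  Skip (1,6) w=12 (creates cycle)
  Skip (0,1) w=13 (creates cycle)
  Skip (2,5) w=13 (creates cycle)
  Skip (4,5) w=13 (creates cycle)
MST weight = 27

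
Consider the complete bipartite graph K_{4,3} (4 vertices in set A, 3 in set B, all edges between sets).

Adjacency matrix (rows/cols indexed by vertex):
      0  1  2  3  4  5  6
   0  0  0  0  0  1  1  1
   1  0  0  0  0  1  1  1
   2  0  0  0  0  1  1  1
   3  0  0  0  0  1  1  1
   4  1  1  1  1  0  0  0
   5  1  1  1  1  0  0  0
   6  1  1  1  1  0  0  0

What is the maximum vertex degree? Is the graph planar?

Set-A vertices have degree 3; set-B vertices have degree 4. Maximum degree = max(4,3) = 4.
K_{4,3} contains K_{3,3} as a subgraph (since both sides have >= 3 vertices); by Kuratowski's theorem it is not planar.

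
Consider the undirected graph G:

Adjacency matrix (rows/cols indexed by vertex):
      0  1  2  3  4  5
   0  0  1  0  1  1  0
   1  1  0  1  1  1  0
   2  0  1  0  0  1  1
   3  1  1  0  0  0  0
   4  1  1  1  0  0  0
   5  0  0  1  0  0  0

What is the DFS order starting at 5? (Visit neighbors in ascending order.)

DFS from vertex 5 (neighbors processed in ascending order):
Visit order: 5, 2, 1, 0, 3, 4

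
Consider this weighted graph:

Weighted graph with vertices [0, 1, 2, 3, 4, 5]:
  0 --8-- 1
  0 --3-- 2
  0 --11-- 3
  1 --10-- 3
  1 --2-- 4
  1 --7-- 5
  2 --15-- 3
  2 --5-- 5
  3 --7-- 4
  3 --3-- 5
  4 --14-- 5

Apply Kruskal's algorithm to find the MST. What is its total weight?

Applying Kruskal's algorithm (sort edges by weight, add if no cycle):
  Add (1,4) w=2
  Add (0,2) w=3
  Add (3,5) w=3
  Add (2,5) w=5
  Add (1,5) w=7
  Skip (3,4) w=7 (creates cycle)
  Skip (0,1) w=8 (creates cycle)
  Skip (1,3) w=10 (creates cycle)
  Skip (0,3) w=11 (creates cycle)
  Skip (4,5) w=14 (creates cycle)
  Skip (2,3) w=15 (creates cycle)
MST weight = 20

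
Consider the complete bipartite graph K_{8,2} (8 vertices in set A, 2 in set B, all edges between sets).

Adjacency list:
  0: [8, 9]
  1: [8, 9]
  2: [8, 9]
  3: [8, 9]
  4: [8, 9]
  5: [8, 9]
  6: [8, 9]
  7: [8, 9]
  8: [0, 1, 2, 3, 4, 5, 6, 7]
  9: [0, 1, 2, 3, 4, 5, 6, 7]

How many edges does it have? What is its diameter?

K_{8,2} has 8 * 2 = 16 edges.
Any vertex reaches any opposite-side vertex in 1 step; same-side vertices reach in 2 steps via any opposite-side vertex.
Diameter = 2.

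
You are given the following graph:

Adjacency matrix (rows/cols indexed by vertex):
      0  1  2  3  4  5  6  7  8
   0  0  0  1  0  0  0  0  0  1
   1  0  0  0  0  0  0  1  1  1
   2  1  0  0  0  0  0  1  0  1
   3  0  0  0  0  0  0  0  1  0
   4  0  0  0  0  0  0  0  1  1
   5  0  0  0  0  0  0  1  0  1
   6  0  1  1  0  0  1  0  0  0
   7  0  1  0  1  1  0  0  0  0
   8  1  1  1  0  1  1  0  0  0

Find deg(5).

Vertex 5 has neighbors [6, 8], so deg(5) = 2.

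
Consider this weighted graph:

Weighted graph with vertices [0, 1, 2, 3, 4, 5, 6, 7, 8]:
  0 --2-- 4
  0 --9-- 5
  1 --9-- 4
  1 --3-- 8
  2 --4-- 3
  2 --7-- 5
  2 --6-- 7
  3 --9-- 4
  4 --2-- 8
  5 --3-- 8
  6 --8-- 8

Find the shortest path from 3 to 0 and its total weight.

Using Dijkstra's algorithm from vertex 3:
Shortest path: 3 -> 4 -> 0
Total weight: 9 + 2 = 11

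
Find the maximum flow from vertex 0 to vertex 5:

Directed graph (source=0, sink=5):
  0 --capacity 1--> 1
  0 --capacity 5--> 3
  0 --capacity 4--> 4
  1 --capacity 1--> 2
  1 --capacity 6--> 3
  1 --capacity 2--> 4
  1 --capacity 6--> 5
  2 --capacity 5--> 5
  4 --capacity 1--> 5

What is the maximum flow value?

Computing max flow:
  Flow on (0->1): 1/1
  Flow on (0->4): 1/4
  Flow on (1->5): 1/6
  Flow on (4->5): 1/1
Maximum flow = 2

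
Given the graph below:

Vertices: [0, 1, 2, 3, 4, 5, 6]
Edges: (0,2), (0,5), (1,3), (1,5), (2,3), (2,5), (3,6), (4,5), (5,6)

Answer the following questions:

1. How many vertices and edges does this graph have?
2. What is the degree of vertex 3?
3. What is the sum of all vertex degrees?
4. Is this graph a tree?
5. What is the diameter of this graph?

Count: 7 vertices, 9 edges.
Vertex 3 has neighbors [1, 2, 6], degree = 3.
Handshaking lemma: 2 * 9 = 18.
A tree on 7 vertices has 6 edges. This graph has 9 edges (3 extra). Not a tree.
Diameter (longest shortest path) = 3.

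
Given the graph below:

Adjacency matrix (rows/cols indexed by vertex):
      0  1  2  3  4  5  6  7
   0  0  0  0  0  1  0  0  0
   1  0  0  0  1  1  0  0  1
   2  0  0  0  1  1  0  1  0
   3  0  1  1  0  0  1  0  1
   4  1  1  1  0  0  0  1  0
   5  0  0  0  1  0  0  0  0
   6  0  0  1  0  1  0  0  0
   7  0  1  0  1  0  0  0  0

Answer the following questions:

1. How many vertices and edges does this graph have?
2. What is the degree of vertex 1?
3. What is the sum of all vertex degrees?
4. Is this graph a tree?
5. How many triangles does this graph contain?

Count: 8 vertices, 10 edges.
Vertex 1 has neighbors [3, 4, 7], degree = 3.
Handshaking lemma: 2 * 10 = 20.
A tree on 8 vertices has 7 edges. This graph has 10 edges (3 extra). Not a tree.
Number of triangles = 2.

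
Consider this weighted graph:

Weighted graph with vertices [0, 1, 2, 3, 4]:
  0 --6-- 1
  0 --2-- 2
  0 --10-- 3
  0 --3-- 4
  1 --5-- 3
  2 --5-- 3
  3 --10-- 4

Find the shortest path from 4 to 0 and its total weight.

Using Dijkstra's algorithm from vertex 4:
Shortest path: 4 -> 0
Total weight: 3 = 3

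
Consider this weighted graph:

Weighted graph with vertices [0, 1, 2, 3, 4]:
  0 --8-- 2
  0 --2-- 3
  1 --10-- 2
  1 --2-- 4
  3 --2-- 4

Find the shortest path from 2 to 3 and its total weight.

Using Dijkstra's algorithm from vertex 2:
Shortest path: 2 -> 0 -> 3
Total weight: 8 + 2 = 10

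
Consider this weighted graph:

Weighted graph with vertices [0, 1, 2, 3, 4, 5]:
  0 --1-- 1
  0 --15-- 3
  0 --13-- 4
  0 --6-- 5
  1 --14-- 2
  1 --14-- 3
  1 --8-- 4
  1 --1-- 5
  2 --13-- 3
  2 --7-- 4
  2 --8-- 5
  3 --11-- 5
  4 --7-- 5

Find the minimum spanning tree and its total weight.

Applying Kruskal's algorithm (sort edges by weight, add if no cycle):
  Add (0,1) w=1
  Add (1,5) w=1
  Skip (0,5) w=6 (creates cycle)
  Add (2,4) w=7
  Add (4,5) w=7
  Skip (1,4) w=8 (creates cycle)
  Skip (2,5) w=8 (creates cycle)
  Add (3,5) w=11
  Skip (0,4) w=13 (creates cycle)
  Skip (2,3) w=13 (creates cycle)
  Skip (1,2) w=14 (creates cycle)
  Skip (1,3) w=14 (creates cycle)
  Skip (0,3) w=15 (creates cycle)
MST weight = 27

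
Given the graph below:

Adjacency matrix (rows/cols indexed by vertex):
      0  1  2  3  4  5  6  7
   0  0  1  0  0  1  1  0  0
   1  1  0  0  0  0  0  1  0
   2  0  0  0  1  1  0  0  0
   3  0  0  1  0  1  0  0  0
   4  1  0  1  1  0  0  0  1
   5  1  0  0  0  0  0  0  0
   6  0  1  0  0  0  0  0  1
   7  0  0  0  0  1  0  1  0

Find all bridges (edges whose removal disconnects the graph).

A bridge is an edge whose removal increases the number of connected components.
Bridges found: (0,5)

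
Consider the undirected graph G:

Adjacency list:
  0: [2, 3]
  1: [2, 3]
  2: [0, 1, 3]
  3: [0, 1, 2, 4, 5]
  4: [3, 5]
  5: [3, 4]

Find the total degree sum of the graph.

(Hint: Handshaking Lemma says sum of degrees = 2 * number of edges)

Count edges: 8 edges.
By Handshaking Lemma: sum of degrees = 2 * 8 = 16.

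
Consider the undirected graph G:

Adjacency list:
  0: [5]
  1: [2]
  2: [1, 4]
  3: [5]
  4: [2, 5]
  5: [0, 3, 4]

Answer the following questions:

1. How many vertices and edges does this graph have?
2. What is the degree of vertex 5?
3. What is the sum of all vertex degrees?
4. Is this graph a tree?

Count: 6 vertices, 5 edges.
Vertex 5 has neighbors [0, 3, 4], degree = 3.
Handshaking lemma: 2 * 5 = 10.
A graph is a tree iff it is connected and has exactly n-1 edges. This graph is connected (all 6 vertices in one component) and has 6-1 = 5 edges. It is a tree.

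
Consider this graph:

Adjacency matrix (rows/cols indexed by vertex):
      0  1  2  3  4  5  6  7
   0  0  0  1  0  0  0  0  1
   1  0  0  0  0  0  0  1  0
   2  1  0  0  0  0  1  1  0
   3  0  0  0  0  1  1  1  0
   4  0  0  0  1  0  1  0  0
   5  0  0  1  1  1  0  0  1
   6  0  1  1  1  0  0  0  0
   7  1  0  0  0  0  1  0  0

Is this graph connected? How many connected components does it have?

Checking connectivity: the graph has 1 connected component(s).
All vertices are reachable from each other. The graph IS connected.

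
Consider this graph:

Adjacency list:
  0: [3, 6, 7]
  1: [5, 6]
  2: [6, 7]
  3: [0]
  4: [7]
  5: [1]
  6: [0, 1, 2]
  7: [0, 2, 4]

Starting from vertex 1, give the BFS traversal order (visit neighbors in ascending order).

BFS from vertex 1 (neighbors processed in ascending order):
Visit order: 1, 5, 6, 0, 2, 3, 7, 4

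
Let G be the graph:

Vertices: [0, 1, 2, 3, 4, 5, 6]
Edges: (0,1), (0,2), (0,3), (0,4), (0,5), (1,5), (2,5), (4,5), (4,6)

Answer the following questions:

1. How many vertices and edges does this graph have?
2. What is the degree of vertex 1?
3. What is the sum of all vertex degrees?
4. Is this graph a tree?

Count: 7 vertices, 9 edges.
Vertex 1 has neighbors [0, 5], degree = 2.
Handshaking lemma: 2 * 9 = 18.
A tree on 7 vertices has 6 edges. This graph has 9 edges (3 extra). Not a tree.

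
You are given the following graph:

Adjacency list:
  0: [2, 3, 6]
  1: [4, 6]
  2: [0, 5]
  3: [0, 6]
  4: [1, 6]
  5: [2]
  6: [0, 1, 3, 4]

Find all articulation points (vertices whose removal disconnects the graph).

An articulation point is a vertex whose removal disconnects the graph.
Articulation points: [0, 2, 6]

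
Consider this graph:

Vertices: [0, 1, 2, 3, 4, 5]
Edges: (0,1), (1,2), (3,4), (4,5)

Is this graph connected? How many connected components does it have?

Checking connectivity: the graph has 2 connected component(s).
Components: [[0, 1, 2], [3, 4, 5]]. The graph is NOT connected.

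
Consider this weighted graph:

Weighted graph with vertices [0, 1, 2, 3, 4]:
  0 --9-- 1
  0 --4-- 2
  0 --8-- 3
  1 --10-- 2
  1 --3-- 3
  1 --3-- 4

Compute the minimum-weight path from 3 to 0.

Using Dijkstra's algorithm from vertex 3:
Shortest path: 3 -> 0
Total weight: 8 = 8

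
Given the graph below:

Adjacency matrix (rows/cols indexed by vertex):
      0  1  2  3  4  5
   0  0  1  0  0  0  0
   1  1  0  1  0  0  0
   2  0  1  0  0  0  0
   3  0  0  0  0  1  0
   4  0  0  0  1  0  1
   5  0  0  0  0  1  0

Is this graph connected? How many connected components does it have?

Checking connectivity: the graph has 2 connected component(s).
Components: [[0, 1, 2], [3, 4, 5]]. The graph is NOT connected.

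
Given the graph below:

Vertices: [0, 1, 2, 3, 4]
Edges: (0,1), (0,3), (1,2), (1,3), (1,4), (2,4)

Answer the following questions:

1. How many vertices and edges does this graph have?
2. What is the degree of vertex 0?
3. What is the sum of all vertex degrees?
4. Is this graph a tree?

Count: 5 vertices, 6 edges.
Vertex 0 has neighbors [1, 3], degree = 2.
Handshaking lemma: 2 * 6 = 12.
A tree on 5 vertices has 4 edges. This graph has 6 edges (2 extra). Not a tree.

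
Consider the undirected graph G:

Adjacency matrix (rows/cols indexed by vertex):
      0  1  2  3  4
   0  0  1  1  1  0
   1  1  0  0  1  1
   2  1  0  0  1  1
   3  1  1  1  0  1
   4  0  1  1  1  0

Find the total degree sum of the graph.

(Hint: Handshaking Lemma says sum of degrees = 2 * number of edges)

Count edges: 8 edges.
By Handshaking Lemma: sum of degrees = 2 * 8 = 16.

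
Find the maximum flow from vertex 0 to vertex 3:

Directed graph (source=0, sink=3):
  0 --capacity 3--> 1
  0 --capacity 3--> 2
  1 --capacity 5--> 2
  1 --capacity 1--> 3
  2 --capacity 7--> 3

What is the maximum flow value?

Computing max flow:
  Flow on (0->1): 3/3
  Flow on (0->2): 3/3
  Flow on (1->2): 2/5
  Flow on (1->3): 1/1
  Flow on (2->3): 5/7
Maximum flow = 6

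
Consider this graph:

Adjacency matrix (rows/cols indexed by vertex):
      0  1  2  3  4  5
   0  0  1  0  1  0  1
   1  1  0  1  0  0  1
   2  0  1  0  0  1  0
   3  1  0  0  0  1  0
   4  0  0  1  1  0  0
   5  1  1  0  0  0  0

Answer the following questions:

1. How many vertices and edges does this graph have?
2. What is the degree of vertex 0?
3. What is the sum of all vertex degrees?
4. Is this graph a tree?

Count: 6 vertices, 7 edges.
Vertex 0 has neighbors [1, 3, 5], degree = 3.
Handshaking lemma: 2 * 7 = 14.
A tree on 6 vertices has 5 edges. This graph has 7 edges (2 extra). Not a tree.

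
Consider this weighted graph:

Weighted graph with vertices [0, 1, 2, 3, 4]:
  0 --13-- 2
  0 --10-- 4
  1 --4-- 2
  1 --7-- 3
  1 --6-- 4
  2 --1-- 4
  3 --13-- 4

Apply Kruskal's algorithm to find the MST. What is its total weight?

Applying Kruskal's algorithm (sort edges by weight, add if no cycle):
  Add (2,4) w=1
  Add (1,2) w=4
  Skip (1,4) w=6 (creates cycle)
  Add (1,3) w=7
  Add (0,4) w=10
  Skip (0,2) w=13 (creates cycle)
  Skip (3,4) w=13 (creates cycle)
MST weight = 22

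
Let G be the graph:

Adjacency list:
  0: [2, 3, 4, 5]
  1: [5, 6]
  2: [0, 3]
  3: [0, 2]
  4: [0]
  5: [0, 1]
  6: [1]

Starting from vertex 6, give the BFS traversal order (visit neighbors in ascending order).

BFS from vertex 6 (neighbors processed in ascending order):
Visit order: 6, 1, 5, 0, 2, 3, 4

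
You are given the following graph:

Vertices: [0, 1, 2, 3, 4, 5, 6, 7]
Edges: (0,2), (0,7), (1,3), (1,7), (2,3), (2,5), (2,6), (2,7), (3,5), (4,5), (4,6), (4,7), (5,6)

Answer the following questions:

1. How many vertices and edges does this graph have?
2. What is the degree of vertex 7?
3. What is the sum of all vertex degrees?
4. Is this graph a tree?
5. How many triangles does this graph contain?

Count: 8 vertices, 13 edges.
Vertex 7 has neighbors [0, 1, 2, 4], degree = 4.
Handshaking lemma: 2 * 13 = 26.
A tree on 8 vertices has 7 edges. This graph has 13 edges (6 extra). Not a tree.
Number of triangles = 4.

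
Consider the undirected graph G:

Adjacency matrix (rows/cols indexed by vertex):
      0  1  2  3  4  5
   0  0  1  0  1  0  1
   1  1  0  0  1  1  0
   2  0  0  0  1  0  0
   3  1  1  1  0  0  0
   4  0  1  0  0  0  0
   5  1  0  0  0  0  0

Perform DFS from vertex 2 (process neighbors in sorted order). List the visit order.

DFS from vertex 2 (neighbors processed in ascending order):
Visit order: 2, 3, 0, 1, 4, 5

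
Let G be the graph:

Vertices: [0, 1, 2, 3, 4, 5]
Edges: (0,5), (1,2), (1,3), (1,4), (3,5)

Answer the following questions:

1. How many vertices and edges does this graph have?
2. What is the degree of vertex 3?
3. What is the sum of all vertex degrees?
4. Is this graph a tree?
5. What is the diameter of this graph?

Count: 6 vertices, 5 edges.
Vertex 3 has neighbors [1, 5], degree = 2.
Handshaking lemma: 2 * 5 = 10.
A graph is a tree iff it is connected and has exactly n-1 edges. This graph is connected (all 6 vertices in one component) and has 6-1 = 5 edges. It is a tree.
Diameter (longest shortest path) = 4.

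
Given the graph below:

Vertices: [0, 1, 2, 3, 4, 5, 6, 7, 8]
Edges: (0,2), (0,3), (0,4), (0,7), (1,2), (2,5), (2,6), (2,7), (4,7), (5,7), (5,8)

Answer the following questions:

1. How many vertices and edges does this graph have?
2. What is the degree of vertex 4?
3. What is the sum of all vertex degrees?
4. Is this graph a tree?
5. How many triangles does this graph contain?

Count: 9 vertices, 11 edges.
Vertex 4 has neighbors [0, 7], degree = 2.
Handshaking lemma: 2 * 11 = 22.
A tree on 9 vertices has 8 edges. This graph has 11 edges (3 extra). Not a tree.
Number of triangles = 3.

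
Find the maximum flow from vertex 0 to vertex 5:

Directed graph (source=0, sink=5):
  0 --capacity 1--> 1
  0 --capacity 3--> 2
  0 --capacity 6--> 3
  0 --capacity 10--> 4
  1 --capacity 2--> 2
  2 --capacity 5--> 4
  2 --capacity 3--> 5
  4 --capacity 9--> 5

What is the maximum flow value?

Computing max flow:
  Flow on (0->1): 1/1
  Flow on (0->2): 2/3
  Flow on (0->4): 9/10
  Flow on (1->2): 1/2
  Flow on (2->5): 3/3
  Flow on (4->5): 9/9
Maximum flow = 12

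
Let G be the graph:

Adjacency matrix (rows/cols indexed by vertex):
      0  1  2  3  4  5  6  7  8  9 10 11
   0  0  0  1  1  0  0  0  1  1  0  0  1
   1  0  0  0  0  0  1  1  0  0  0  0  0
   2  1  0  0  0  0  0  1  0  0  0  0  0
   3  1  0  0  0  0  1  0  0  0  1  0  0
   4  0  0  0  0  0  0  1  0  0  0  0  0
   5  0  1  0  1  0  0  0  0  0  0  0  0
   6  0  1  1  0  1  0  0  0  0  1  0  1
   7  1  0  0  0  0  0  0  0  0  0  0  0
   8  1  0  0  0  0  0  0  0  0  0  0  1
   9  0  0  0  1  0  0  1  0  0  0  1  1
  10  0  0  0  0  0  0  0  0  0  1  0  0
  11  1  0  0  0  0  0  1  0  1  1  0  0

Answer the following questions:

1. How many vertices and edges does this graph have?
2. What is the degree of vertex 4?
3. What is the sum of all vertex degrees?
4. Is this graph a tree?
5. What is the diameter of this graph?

Count: 12 vertices, 16 edges.
Vertex 4 has neighbors [6], degree = 1.
Handshaking lemma: 2 * 16 = 32.
A tree on 12 vertices has 11 edges. This graph has 16 edges (5 extra). Not a tree.
Diameter (longest shortest path) = 4.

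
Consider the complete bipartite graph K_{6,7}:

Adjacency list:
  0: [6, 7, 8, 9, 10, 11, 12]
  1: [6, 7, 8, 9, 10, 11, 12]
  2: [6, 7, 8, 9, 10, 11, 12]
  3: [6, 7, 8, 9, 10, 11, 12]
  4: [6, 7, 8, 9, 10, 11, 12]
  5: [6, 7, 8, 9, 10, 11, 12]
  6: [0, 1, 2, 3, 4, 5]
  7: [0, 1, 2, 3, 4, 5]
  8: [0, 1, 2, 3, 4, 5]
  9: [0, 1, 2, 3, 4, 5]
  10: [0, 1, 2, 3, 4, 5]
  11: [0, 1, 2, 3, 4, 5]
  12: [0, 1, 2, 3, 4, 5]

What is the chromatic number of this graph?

K_{6,7} is bipartite: vertices split into two independent sets of size 6 and 7.
Color one set 0, the other 1. No adjacent vertices share a color.
Chromatic number = 2.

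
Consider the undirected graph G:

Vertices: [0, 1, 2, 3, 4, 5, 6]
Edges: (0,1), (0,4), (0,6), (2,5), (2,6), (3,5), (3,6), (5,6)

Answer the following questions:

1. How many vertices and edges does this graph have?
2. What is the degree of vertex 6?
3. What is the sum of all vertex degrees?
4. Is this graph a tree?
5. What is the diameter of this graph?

Count: 7 vertices, 8 edges.
Vertex 6 has neighbors [0, 2, 3, 5], degree = 4.
Handshaking lemma: 2 * 8 = 16.
A tree on 7 vertices has 6 edges. This graph has 8 edges (2 extra). Not a tree.
Diameter (longest shortest path) = 3.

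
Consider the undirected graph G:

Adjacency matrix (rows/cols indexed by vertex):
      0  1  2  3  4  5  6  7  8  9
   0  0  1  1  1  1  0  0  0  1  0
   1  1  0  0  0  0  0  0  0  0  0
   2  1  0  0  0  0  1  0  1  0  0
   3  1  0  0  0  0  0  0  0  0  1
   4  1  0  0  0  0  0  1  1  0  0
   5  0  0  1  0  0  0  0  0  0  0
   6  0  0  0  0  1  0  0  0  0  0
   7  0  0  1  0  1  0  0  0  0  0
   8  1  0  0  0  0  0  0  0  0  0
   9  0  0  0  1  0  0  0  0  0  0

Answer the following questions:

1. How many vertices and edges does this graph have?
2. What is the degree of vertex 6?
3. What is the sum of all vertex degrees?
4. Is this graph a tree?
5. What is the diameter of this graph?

Count: 10 vertices, 10 edges.
Vertex 6 has neighbors [4], degree = 1.
Handshaking lemma: 2 * 10 = 20.
A tree on 10 vertices has 9 edges. This graph has 10 edges (1 extra). Not a tree.
Diameter (longest shortest path) = 4.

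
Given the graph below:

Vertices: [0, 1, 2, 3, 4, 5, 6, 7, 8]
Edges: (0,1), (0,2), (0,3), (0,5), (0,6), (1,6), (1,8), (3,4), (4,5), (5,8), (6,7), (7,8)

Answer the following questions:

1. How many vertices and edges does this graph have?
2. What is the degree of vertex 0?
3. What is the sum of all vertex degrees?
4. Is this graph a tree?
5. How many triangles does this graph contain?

Count: 9 vertices, 12 edges.
Vertex 0 has neighbors [1, 2, 3, 5, 6], degree = 5.
Handshaking lemma: 2 * 12 = 24.
A tree on 9 vertices has 8 edges. This graph has 12 edges (4 extra). Not a tree.
Number of triangles = 1.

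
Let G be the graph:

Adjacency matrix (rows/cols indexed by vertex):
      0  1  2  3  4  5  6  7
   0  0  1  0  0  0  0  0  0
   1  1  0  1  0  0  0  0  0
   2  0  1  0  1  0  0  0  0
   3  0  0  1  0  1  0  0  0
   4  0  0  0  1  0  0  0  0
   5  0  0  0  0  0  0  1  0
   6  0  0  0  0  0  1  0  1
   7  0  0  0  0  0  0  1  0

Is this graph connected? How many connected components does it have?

Checking connectivity: the graph has 2 connected component(s).
Components: [[0, 1, 2, 3, 4], [5, 6, 7]]. The graph is NOT connected.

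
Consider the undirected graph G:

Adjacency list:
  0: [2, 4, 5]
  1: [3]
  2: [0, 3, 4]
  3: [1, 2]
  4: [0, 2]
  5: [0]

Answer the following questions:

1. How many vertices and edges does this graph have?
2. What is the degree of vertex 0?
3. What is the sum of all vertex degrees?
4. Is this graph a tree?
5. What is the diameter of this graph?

Count: 6 vertices, 6 edges.
Vertex 0 has neighbors [2, 4, 5], degree = 3.
Handshaking lemma: 2 * 6 = 12.
A tree on 6 vertices has 5 edges. This graph has 6 edges (1 extra). Not a tree.
Diameter (longest shortest path) = 4.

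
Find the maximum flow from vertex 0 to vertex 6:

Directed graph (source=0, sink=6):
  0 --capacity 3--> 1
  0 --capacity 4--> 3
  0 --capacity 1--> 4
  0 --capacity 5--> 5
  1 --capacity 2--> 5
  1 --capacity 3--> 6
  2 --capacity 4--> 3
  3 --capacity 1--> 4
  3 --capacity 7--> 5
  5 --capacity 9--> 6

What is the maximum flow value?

Computing max flow:
  Flow on (0->1): 3/3
  Flow on (0->3): 4/4
  Flow on (0->5): 5/5
  Flow on (1->6): 3/3
  Flow on (3->5): 4/7
  Flow on (5->6): 9/9
Maximum flow = 12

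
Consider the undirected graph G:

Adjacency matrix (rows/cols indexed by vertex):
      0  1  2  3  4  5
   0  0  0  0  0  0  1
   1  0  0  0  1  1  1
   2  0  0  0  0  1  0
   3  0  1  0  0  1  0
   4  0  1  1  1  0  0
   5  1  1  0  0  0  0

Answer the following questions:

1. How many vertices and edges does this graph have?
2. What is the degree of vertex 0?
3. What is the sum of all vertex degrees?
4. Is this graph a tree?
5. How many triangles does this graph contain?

Count: 6 vertices, 6 edges.
Vertex 0 has neighbors [5], degree = 1.
Handshaking lemma: 2 * 6 = 12.
A tree on 6 vertices has 5 edges. This graph has 6 edges (1 extra). Not a tree.
Number of triangles = 1.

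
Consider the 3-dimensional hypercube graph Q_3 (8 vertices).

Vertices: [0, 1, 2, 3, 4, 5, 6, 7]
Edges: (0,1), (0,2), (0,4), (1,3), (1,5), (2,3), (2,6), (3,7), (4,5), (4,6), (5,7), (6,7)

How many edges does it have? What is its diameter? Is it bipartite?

The 3-dimensional hypercube Q_3 has 8 vertices and each vertex has degree 3.
Total edges = 8 * 3 / 2 = 12.
Diameter = 3 (max Hamming distance between binary labels).
Hypercubes are bipartite (partition by parity of binary representation).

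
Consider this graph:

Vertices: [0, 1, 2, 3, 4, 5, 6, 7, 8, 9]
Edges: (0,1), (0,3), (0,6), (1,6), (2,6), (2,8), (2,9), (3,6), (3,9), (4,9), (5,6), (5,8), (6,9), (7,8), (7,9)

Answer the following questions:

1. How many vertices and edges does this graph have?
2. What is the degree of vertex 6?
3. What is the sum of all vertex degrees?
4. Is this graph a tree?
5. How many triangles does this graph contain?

Count: 10 vertices, 15 edges.
Vertex 6 has neighbors [0, 1, 2, 3, 5, 9], degree = 6.
Handshaking lemma: 2 * 15 = 30.
A tree on 10 vertices has 9 edges. This graph has 15 edges (6 extra). Not a tree.
Number of triangles = 4.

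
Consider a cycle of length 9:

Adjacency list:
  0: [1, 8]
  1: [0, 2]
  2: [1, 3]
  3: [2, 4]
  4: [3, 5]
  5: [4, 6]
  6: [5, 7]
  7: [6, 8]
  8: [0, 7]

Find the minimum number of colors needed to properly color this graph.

This is an odd cycle (C_9). Odd cycles are not bipartite (any 2-coloring forces two adjacent vertices to match), and 3 colors suffice.
Chromatic number = 3.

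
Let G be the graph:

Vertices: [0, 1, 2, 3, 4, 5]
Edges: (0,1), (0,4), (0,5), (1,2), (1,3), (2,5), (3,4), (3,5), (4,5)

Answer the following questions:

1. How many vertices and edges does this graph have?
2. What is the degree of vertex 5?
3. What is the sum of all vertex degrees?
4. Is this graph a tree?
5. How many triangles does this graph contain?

Count: 6 vertices, 9 edges.
Vertex 5 has neighbors [0, 2, 3, 4], degree = 4.
Handshaking lemma: 2 * 9 = 18.
A tree on 6 vertices has 5 edges. This graph has 9 edges (4 extra). Not a tree.
Number of triangles = 2.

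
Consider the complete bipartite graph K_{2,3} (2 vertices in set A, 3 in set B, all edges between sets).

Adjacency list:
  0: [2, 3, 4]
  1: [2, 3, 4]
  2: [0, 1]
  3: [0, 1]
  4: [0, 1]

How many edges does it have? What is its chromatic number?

K_{2,3} has 2 * 3 = 6 edges.
Bipartite graphs have chromatic number 2 (color each partition differently).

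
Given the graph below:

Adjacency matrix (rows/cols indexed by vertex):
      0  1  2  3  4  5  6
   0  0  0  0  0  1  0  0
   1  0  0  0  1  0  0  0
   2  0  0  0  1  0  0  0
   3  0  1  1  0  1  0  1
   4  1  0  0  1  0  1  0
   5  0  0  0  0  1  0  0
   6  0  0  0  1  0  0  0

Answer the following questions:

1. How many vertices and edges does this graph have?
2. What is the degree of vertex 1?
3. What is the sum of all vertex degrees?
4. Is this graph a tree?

Count: 7 vertices, 6 edges.
Vertex 1 has neighbors [3], degree = 1.
Handshaking lemma: 2 * 6 = 12.
A graph is a tree iff it is connected and has exactly n-1 edges. This graph is connected (all 7 vertices in one component) and has 7-1 = 6 edges. It is a tree.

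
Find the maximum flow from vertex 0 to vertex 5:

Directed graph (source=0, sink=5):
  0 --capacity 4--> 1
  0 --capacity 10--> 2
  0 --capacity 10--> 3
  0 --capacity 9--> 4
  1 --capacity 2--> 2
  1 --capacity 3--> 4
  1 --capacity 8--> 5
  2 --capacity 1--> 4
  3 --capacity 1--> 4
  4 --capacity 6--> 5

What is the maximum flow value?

Computing max flow:
  Flow on (0->1): 4/4
  Flow on (0->2): 1/10
  Flow on (0->3): 1/10
  Flow on (0->4): 4/9
  Flow on (1->5): 4/8
  Flow on (2->4): 1/1
  Flow on (3->4): 1/1
  Flow on (4->5): 6/6
Maximum flow = 10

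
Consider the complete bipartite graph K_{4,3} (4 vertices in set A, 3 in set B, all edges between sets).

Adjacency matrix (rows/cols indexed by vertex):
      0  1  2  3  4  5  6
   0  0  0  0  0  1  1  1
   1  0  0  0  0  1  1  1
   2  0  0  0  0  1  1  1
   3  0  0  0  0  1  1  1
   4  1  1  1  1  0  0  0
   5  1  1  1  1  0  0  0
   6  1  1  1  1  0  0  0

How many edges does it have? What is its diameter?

K_{4,3} has 4 * 3 = 12 edges.
Any vertex reaches any opposite-side vertex in 1 step; same-side vertices reach in 2 steps via any opposite-side vertex.
Diameter = 2.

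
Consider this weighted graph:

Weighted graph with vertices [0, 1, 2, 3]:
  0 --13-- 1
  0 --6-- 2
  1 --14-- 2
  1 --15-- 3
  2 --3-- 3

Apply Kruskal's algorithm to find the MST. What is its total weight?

Applying Kruskal's algorithm (sort edges by weight, add if no cycle):
  Add (2,3) w=3
  Add (0,2) w=6
  Add (0,1) w=13
  Skip (1,2) w=14 (creates cycle)
  Skip (1,3) w=15 (creates cycle)
MST weight = 22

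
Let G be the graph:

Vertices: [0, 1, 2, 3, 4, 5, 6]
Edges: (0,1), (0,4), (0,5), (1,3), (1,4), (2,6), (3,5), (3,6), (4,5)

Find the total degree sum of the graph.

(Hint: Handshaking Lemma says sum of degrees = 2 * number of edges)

Count edges: 9 edges.
By Handshaking Lemma: sum of degrees = 2 * 9 = 18.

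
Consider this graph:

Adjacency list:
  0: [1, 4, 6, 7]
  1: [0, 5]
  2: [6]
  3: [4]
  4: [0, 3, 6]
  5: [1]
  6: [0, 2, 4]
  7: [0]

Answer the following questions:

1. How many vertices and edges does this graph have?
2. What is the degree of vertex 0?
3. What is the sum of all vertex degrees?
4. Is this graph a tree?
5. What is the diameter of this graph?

Count: 8 vertices, 8 edges.
Vertex 0 has neighbors [1, 4, 6, 7], degree = 4.
Handshaking lemma: 2 * 8 = 16.
A tree on 8 vertices has 7 edges. This graph has 8 edges (1 extra). Not a tree.
Diameter (longest shortest path) = 4.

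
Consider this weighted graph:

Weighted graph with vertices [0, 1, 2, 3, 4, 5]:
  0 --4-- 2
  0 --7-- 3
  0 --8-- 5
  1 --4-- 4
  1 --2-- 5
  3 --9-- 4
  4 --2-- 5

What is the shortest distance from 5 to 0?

Using Dijkstra's algorithm from vertex 5:
Shortest path: 5 -> 0
Total weight: 8 = 8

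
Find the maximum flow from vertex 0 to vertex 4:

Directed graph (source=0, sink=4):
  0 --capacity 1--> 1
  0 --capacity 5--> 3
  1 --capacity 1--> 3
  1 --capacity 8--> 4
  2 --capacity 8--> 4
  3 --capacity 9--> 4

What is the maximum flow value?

Computing max flow:
  Flow on (0->1): 1/1
  Flow on (0->3): 5/5
  Flow on (1->4): 1/8
  Flow on (3->4): 5/9
Maximum flow = 6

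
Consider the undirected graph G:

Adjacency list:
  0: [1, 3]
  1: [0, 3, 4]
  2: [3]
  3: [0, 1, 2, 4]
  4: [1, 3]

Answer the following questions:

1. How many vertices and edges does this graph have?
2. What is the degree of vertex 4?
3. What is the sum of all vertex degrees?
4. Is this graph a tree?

Count: 5 vertices, 6 edges.
Vertex 4 has neighbors [1, 3], degree = 2.
Handshaking lemma: 2 * 6 = 12.
A tree on 5 vertices has 4 edges. This graph has 6 edges (2 extra). Not a tree.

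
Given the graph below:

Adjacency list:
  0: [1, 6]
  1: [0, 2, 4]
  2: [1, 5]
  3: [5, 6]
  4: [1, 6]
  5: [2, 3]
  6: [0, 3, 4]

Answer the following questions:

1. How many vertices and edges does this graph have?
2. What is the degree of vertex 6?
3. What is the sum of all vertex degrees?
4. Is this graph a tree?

Count: 7 vertices, 8 edges.
Vertex 6 has neighbors [0, 3, 4], degree = 3.
Handshaking lemma: 2 * 8 = 16.
A tree on 7 vertices has 6 edges. This graph has 8 edges (2 extra). Not a tree.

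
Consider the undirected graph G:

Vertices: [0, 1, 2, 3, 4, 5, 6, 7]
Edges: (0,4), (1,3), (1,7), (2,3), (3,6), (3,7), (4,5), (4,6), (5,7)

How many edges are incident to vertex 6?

Vertex 6 has neighbors [3, 4], so deg(6) = 2.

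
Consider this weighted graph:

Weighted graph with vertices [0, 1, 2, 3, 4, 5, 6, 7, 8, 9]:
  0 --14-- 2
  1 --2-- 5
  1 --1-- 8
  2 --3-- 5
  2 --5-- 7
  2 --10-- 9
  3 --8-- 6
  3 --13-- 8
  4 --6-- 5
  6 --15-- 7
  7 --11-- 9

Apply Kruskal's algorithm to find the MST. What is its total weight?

Applying Kruskal's algorithm (sort edges by weight, add if no cycle):
  Add (1,8) w=1
  Add (1,5) w=2
  Add (2,5) w=3
  Add (2,7) w=5
  Add (4,5) w=6
  Add (3,6) w=8
  Add (2,9) w=10
  Skip (7,9) w=11 (creates cycle)
  Add (3,8) w=13
  Add (0,2) w=14
  Skip (6,7) w=15 (creates cycle)
MST weight = 62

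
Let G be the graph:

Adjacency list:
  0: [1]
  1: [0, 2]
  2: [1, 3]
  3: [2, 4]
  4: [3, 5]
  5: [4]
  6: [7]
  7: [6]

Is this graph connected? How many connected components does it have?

Checking connectivity: the graph has 2 connected component(s).
Components: [[0, 1, 2, 3, 4, 5], [6, 7]]. The graph is NOT connected.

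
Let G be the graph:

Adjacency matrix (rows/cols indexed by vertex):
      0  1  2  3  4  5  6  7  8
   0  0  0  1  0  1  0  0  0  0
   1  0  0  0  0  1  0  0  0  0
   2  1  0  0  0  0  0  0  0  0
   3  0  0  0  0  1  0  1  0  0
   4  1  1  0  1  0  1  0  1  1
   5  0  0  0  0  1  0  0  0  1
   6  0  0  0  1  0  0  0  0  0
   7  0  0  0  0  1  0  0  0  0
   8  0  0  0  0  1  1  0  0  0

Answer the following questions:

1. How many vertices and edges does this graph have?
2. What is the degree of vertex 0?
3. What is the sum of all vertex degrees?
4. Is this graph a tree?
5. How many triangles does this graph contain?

Count: 9 vertices, 9 edges.
Vertex 0 has neighbors [2, 4], degree = 2.
Handshaking lemma: 2 * 9 = 18.
A tree on 9 vertices has 8 edges. This graph has 9 edges (1 extra). Not a tree.
Number of triangles = 1.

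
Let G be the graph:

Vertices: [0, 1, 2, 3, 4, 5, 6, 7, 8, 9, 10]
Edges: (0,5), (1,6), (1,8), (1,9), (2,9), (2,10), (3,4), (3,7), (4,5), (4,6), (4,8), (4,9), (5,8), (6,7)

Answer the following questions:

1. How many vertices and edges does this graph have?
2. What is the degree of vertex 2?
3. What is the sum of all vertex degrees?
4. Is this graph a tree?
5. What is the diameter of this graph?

Count: 11 vertices, 14 edges.
Vertex 2 has neighbors [9, 10], degree = 2.
Handshaking lemma: 2 * 14 = 28.
A tree on 11 vertices has 10 edges. This graph has 14 edges (4 extra). Not a tree.
Diameter (longest shortest path) = 5.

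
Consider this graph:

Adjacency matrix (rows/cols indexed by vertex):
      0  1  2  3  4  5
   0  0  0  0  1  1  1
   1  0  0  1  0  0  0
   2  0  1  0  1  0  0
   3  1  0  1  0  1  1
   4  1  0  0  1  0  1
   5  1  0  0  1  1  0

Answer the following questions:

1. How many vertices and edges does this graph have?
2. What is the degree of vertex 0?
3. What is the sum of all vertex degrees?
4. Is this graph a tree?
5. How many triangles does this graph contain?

Count: 6 vertices, 8 edges.
Vertex 0 has neighbors [3, 4, 5], degree = 3.
Handshaking lemma: 2 * 8 = 16.
A tree on 6 vertices has 5 edges. This graph has 8 edges (3 extra). Not a tree.
Number of triangles = 4.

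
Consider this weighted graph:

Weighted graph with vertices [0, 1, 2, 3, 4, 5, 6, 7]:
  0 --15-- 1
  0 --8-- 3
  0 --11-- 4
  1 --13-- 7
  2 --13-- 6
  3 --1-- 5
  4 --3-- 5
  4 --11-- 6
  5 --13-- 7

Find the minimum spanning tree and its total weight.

Applying Kruskal's algorithm (sort edges by weight, add if no cycle):
  Add (3,5) w=1
  Add (4,5) w=3
  Add (0,3) w=8
  Skip (0,4) w=11 (creates cycle)
  Add (4,6) w=11
  Add (1,7) w=13
  Add (2,6) w=13
  Add (5,7) w=13
  Skip (0,1) w=15 (creates cycle)
MST weight = 62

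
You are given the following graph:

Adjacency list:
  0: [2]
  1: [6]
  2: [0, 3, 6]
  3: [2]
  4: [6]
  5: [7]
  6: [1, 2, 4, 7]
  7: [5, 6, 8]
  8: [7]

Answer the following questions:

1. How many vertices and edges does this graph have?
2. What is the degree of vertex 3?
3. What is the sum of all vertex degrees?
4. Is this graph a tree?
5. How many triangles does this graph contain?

Count: 9 vertices, 8 edges.
Vertex 3 has neighbors [2], degree = 1.
Handshaking lemma: 2 * 8 = 16.
A graph is a tree iff it is connected and has exactly n-1 edges. This graph is connected (all 9 vertices in one component) and has 9-1 = 8 edges. It is a tree.
Number of triangles = 0.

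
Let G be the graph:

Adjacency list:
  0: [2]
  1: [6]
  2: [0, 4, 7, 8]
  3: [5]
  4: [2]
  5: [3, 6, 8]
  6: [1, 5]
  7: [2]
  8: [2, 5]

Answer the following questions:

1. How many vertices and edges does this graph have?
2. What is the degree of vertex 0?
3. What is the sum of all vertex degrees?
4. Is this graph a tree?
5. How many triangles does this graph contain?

Count: 9 vertices, 8 edges.
Vertex 0 has neighbors [2], degree = 1.
Handshaking lemma: 2 * 8 = 16.
A graph is a tree iff it is connected and has exactly n-1 edges. This graph is connected (all 9 vertices in one component) and has 9-1 = 8 edges. It is a tree.
Number of triangles = 0.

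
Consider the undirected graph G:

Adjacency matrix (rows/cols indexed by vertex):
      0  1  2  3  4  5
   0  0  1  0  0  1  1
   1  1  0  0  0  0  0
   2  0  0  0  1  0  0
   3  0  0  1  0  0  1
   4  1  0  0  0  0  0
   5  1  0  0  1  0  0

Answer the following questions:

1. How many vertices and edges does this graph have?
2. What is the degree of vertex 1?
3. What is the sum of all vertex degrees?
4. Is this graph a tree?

Count: 6 vertices, 5 edges.
Vertex 1 has neighbors [0], degree = 1.
Handshaking lemma: 2 * 5 = 10.
A graph is a tree iff it is connected and has exactly n-1 edges. This graph is connected (all 6 vertices in one component) and has 6-1 = 5 edges. It is a tree.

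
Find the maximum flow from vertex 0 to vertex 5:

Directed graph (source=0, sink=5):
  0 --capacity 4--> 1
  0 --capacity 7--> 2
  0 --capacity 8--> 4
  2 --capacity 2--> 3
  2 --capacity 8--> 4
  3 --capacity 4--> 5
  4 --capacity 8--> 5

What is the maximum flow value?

Computing max flow:
  Flow on (0->2): 7/7
  Flow on (0->4): 3/8
  Flow on (2->3): 2/2
  Flow on (2->4): 5/8
  Flow on (3->5): 2/4
  Flow on (4->5): 8/8
Maximum flow = 10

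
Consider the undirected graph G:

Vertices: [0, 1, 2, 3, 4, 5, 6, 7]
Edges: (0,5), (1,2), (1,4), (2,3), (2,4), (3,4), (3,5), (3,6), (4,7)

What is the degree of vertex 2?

Vertex 2 has neighbors [1, 3, 4], so deg(2) = 3.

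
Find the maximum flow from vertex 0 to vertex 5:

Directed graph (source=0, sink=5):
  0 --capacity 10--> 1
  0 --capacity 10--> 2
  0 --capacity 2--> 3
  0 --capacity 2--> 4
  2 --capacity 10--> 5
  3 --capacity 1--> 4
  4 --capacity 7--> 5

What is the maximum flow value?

Computing max flow:
  Flow on (0->2): 10/10
  Flow on (0->3): 1/2
  Flow on (0->4): 2/2
  Flow on (2->5): 10/10
  Flow on (3->4): 1/1
  Flow on (4->5): 3/7
Maximum flow = 13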